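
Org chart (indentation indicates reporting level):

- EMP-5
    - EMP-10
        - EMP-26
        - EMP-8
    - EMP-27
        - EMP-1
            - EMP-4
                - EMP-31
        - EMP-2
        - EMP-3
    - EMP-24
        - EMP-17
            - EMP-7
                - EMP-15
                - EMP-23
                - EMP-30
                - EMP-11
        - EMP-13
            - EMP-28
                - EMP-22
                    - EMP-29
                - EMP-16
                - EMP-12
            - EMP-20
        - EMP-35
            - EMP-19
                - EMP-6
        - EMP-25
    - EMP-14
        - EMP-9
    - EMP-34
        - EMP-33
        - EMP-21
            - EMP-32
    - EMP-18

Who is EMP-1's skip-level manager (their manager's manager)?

EMP-1 reports to EMP-27, and EMP-27 reports to EMP-5. So EMP-1's skip-level manager is EMP-5.

EMP-5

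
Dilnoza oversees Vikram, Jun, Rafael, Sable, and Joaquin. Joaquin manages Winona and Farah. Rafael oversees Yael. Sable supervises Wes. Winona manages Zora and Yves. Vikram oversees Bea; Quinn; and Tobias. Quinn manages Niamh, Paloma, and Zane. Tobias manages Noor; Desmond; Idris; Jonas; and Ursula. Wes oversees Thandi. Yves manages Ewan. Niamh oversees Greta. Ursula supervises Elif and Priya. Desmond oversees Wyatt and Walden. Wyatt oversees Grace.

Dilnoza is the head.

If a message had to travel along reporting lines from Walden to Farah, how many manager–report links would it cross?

6

Walden is 4 levels below Dilnoza, and Farah is 2 levels below Dilnoza (their lowest common manager). The shortest path runs up from Walden to Dilnoza and back down to Farah: 4 + 2 = 6 links.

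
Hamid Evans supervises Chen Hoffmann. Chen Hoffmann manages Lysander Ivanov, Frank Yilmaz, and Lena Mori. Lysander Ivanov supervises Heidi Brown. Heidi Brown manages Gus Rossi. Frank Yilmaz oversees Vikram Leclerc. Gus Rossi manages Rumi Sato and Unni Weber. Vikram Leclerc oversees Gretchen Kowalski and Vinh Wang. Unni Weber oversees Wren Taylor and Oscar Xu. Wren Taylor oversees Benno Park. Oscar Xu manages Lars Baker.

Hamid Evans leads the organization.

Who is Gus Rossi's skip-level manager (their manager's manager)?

Gus Rossi reports to Heidi Brown, and Heidi Brown reports to Lysander Ivanov. So Gus Rossi's skip-level manager is Lysander Ivanov.

Lysander Ivanov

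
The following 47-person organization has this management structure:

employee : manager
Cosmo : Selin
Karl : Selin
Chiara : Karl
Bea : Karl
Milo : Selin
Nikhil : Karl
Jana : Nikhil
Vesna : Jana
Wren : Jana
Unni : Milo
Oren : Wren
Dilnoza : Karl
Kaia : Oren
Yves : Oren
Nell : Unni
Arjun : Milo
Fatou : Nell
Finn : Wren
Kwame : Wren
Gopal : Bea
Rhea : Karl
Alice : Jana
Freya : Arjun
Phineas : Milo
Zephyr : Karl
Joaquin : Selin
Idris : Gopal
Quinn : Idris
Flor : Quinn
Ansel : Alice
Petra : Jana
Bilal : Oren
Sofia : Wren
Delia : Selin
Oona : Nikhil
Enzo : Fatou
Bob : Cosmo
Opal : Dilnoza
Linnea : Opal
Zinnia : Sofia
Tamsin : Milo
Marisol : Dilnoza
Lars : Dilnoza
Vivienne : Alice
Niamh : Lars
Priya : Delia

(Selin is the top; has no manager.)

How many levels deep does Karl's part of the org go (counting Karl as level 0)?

5

The longest chain under Karl runs Karl → Nikhil → Jana → Wren → Sofia → Zinnia, which is 5 levels below Karl.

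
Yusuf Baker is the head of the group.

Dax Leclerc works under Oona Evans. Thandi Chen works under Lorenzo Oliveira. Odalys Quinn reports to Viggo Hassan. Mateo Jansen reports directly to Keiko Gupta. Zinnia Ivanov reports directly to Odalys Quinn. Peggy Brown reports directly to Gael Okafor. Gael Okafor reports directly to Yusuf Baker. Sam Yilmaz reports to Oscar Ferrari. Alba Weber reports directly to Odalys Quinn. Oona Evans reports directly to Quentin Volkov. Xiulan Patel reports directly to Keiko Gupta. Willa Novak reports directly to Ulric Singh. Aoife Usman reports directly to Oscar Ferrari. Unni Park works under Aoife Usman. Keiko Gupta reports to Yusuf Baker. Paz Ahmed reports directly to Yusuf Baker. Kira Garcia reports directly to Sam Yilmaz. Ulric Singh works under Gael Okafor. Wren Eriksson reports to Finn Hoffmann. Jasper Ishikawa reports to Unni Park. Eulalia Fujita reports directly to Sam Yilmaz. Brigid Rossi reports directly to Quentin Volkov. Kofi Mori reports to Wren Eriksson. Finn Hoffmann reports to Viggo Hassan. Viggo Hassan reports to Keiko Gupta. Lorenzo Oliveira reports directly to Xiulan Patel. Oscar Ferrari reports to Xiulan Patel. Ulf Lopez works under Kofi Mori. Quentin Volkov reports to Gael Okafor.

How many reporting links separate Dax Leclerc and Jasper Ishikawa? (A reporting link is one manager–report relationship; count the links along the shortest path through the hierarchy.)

10

Dax Leclerc is 4 levels below Yusuf Baker, and Jasper Ishikawa is 6 levels below Yusuf Baker (their lowest common manager). The shortest path runs up from Dax Leclerc to Yusuf Baker and back down to Jasper Ishikawa: 4 + 6 = 10 links.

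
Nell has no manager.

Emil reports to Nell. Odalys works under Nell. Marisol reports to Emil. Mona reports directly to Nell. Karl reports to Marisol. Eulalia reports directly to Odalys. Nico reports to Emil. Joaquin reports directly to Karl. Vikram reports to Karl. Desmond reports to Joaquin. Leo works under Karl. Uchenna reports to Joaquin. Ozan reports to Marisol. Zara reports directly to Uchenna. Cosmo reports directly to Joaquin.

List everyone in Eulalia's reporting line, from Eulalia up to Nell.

Eulalia -> Odalys -> Nell

Eulalia reports to Odalys. Odalys reports to Nell. Nell is at the top.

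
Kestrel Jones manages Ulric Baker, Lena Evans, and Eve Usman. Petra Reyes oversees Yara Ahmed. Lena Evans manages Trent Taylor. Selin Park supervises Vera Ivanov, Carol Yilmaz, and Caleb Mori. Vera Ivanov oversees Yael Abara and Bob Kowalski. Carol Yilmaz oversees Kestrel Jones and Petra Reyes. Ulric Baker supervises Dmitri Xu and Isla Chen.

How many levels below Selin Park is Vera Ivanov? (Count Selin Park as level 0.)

1

Chain from Vera Ivanov up to Selin Park: Vera Ivanov → Selin Park. That is 1 step up, so Vera Ivanov is 1 level below Selin Park.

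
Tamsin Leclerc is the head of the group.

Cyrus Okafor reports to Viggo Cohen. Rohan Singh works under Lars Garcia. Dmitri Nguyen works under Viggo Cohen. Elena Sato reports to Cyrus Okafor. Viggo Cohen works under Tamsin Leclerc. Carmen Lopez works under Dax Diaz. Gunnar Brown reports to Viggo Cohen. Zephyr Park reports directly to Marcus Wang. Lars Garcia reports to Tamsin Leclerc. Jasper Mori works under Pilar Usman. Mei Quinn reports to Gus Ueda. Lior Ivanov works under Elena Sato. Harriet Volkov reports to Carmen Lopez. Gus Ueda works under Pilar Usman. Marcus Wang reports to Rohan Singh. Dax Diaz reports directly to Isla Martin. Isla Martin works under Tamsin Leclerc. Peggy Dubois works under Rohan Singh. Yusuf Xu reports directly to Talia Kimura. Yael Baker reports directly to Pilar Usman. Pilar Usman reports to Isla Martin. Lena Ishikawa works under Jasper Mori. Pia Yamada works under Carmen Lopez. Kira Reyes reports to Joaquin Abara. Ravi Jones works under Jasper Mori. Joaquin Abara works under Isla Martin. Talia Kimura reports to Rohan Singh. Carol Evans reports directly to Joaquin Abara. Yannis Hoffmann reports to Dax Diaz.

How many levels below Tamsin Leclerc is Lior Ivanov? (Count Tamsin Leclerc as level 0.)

Chain from Lior Ivanov up to Tamsin Leclerc: Lior Ivanov → Elena Sato → Cyrus Okafor → Viggo Cohen → Tamsin Leclerc. That is 4 steps up, so Lior Ivanov is 4 levels below Tamsin Leclerc.

4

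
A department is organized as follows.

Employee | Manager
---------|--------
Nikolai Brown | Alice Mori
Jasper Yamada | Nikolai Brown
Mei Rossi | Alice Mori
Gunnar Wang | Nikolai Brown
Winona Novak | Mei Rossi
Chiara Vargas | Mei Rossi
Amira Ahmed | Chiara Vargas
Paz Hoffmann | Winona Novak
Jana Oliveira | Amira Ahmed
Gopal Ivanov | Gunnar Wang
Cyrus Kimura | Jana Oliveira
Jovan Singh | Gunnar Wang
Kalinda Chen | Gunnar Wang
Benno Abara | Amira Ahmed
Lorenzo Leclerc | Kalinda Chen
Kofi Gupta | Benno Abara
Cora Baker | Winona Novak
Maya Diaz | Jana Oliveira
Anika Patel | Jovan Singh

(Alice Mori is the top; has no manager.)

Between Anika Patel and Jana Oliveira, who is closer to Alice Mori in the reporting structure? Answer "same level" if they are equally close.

Both Anika Patel and Jana Oliveira are 4 levels below Alice Mori.

same level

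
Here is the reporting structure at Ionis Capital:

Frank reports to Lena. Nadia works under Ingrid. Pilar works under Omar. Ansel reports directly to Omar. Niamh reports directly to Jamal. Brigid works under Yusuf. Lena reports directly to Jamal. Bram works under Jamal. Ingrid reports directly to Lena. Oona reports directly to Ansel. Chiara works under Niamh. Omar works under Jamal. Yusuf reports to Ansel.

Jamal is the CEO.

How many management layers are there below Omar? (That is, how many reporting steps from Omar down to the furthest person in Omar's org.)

The longest chain under Omar runs Omar → Ansel → Yusuf → Brigid, which is 3 levels below Omar.

3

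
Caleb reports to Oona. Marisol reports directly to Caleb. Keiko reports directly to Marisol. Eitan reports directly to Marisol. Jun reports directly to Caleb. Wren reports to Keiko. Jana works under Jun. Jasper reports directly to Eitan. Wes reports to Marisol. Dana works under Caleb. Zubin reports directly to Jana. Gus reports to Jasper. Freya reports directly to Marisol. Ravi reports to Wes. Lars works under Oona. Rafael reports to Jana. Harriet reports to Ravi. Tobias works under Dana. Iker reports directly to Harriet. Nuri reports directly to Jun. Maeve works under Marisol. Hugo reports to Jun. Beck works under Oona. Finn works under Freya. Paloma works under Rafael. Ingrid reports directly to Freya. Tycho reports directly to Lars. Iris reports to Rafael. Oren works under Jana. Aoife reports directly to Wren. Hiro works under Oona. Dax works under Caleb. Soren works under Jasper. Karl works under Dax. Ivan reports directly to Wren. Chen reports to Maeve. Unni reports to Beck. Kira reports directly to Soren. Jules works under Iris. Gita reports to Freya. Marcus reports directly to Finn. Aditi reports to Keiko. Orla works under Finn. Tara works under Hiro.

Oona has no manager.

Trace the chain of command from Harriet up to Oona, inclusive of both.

Harriet reports to Ravi. Ravi reports to Wes. Wes reports to Marisol. Marisol reports to Caleb. Caleb reports to Oona. Oona is at the top.

Harriet -> Ravi -> Wes -> Marisol -> Caleb -> Oona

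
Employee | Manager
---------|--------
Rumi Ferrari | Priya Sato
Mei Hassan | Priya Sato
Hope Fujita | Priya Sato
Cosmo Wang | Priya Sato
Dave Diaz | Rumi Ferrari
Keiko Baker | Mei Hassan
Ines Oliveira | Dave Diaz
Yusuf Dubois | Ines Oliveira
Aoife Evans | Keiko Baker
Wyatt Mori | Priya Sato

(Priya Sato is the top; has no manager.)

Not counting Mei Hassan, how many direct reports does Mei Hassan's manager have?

Mei Hassan reports to Priya Sato. Priya Sato's other direct reports are Rumi Ferrari, Hope Fujita, Cosmo Wang, Wyatt Mori — 4 peers.

4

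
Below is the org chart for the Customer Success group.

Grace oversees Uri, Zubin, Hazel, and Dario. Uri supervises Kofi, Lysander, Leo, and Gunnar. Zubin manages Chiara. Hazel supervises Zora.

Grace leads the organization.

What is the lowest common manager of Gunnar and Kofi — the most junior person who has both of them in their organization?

Gunnar's chain of managers is Uri, Grace. Kofi's chain of managers is Uri, Grace. The first manager that appears in both chains is Uri.

Uri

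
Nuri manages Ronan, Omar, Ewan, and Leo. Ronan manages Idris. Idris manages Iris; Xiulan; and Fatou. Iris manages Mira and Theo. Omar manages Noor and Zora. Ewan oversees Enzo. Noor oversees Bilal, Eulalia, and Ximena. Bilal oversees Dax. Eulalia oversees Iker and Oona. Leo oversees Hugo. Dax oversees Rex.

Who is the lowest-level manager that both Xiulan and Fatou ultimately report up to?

Idris

Xiulan's chain of managers is Idris, Ronan, Nuri. Fatou's chain of managers is Idris, Ronan, Nuri. The first manager that appears in both chains is Idris.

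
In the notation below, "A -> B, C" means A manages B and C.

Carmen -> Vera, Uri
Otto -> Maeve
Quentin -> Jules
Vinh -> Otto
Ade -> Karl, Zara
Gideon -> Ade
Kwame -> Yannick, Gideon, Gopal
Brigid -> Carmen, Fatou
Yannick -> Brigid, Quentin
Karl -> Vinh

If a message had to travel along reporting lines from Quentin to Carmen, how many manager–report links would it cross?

3

Quentin is 1 level below Yannick, and Carmen is 2 levels below Yannick (their lowest common manager). The shortest path runs up from Quentin to Yannick and back down to Carmen: 1 + 2 = 3 links.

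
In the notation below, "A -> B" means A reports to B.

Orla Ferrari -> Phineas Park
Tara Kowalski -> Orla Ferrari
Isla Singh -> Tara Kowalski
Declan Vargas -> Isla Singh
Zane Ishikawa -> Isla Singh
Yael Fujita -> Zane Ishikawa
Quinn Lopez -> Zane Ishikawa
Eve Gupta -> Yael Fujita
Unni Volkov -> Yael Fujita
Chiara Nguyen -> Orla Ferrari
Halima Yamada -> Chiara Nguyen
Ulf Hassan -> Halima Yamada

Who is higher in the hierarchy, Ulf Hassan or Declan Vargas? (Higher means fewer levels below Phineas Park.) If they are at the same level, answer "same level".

Both Ulf Hassan and Declan Vargas are 4 levels below Phineas Park.

same level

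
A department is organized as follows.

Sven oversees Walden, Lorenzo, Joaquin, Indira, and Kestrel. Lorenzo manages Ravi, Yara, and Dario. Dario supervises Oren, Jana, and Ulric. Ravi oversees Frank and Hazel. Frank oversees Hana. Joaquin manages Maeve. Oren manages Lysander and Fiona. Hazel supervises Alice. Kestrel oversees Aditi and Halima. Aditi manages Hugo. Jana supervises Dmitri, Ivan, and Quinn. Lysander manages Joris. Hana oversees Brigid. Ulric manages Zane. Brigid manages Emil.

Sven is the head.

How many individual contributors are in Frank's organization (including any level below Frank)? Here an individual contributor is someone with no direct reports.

1

The only person in Frank's organization with no one reporting to them is Emil. That is 1.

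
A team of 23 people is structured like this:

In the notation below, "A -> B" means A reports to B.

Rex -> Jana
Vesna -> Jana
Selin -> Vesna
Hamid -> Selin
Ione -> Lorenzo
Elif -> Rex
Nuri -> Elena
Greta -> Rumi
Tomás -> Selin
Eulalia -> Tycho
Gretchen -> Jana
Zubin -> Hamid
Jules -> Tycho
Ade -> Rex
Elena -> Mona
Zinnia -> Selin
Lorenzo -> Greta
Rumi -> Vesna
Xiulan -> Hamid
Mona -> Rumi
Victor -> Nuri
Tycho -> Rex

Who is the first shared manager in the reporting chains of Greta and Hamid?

Vesna

Greta's chain of managers is Rumi, Vesna, Jana. Hamid's chain of managers is Selin, Vesna, Jana. The first manager that appears in both chains is Vesna.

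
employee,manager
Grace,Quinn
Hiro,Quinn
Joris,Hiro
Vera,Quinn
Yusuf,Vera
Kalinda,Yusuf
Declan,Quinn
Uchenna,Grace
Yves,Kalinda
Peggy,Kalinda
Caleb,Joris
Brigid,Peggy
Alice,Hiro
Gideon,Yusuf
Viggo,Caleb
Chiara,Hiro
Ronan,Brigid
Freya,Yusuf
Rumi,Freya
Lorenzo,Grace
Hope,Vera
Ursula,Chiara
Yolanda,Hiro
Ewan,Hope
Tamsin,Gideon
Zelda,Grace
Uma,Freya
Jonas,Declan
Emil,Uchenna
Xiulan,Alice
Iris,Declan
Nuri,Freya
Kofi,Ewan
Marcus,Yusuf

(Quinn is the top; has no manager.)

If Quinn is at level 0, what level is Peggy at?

4

Chain from Peggy up to Quinn: Peggy → Kalinda → Yusuf → Vera → Quinn. That is 4 steps up, so Peggy is 4 levels below Quinn.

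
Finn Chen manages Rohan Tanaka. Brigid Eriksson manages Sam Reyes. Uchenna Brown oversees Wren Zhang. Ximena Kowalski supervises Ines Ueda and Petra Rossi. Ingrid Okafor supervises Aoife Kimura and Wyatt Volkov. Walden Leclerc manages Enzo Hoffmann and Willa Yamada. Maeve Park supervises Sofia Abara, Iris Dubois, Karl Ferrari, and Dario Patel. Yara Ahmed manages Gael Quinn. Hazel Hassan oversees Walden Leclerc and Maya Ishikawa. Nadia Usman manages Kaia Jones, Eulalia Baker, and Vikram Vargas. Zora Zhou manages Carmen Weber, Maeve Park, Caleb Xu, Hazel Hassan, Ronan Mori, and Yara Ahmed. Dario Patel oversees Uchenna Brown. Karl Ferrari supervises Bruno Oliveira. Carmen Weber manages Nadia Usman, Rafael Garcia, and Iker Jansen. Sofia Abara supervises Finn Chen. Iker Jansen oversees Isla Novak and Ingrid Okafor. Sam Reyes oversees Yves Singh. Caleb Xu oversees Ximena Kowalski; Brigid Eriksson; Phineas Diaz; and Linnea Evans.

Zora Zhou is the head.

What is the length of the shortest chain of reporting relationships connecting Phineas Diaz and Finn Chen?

5

Phineas Diaz is 2 levels below Zora Zhou, and Finn Chen is 3 levels below Zora Zhou (their lowest common manager). The shortest path runs up from Phineas Diaz to Zora Zhou and back down to Finn Chen: 2 + 3 = 5 links.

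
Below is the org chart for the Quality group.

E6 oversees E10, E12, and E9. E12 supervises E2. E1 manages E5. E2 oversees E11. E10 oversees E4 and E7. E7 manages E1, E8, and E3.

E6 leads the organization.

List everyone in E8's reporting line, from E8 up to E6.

E8 -> E7 -> E10 -> E6

E8 reports to E7. E7 reports to E10. E10 reports to E6. E6 is at the top.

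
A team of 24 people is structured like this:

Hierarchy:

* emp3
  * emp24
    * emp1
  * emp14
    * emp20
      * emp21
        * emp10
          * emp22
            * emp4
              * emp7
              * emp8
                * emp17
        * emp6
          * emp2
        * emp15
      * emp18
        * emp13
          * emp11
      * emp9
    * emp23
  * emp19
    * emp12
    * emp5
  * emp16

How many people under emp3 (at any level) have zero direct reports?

The people in emp3's organization with no one reporting to them are emp16, emp5, emp12, emp23, emp9, emp11, emp15, emp2, emp17, emp7, emp1. That is 11.

11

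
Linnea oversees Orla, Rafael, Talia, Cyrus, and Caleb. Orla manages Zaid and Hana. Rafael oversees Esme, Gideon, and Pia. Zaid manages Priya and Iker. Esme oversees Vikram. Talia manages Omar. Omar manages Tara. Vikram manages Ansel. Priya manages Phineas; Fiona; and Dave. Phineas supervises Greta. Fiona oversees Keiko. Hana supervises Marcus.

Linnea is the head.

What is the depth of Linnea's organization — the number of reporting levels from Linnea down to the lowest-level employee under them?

The longest chain under Linnea runs Linnea → Orla → Zaid → Priya → Fiona → Keiko, which is 5 levels below Linnea.

5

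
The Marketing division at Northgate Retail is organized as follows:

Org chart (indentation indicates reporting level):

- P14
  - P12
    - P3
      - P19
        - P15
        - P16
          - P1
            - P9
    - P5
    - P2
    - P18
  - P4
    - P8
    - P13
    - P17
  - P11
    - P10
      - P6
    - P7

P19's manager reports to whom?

P12

P19 reports to P3, and P3 reports to P12. So P19's skip-level manager is P12.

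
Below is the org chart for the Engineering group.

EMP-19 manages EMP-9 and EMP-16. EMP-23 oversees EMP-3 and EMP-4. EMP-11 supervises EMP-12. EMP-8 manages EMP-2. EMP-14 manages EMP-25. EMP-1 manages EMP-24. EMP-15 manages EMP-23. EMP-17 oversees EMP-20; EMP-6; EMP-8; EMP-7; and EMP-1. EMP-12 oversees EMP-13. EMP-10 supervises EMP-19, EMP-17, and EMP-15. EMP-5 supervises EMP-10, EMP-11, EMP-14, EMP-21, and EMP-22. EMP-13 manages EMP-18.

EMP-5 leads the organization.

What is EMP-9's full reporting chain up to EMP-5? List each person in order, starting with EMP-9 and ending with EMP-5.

EMP-9 reports to EMP-19. EMP-19 reports to EMP-10. EMP-10 reports to EMP-5. EMP-5 is at the top.

EMP-9 -> EMP-19 -> EMP-10 -> EMP-5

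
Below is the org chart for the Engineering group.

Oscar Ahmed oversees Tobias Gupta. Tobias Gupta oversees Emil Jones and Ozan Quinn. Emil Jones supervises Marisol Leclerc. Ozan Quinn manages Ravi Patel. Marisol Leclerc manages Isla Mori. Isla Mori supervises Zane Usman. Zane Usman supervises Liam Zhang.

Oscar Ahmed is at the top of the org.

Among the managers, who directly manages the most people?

Direct-report counts: Oscar Ahmed has 1; Tobias Gupta has 2; Ozan Quinn has 1; Emil Jones has 1; Marisol Leclerc has 1; Isla Mori has 1; Zane Usman has 1. The largest is 2, held by Tobias Gupta.

Tobias Gupta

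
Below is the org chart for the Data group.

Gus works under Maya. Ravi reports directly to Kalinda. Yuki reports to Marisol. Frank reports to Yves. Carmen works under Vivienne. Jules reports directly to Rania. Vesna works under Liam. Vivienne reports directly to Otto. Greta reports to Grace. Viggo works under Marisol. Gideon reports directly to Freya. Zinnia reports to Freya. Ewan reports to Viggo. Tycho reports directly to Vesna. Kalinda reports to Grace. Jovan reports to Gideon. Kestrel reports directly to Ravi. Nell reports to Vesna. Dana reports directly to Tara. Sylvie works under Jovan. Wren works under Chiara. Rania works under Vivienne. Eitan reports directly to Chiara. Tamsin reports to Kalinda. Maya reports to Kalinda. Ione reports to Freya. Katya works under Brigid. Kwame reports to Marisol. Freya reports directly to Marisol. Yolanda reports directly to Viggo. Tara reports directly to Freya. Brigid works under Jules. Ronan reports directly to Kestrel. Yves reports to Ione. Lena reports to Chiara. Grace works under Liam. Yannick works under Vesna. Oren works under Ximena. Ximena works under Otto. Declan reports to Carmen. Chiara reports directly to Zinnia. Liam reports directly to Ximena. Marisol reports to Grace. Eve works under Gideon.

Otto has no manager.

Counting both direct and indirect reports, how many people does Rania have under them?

3

Rania directly manages Jules. Under Jules: Brigid, Katya (2). That's 3 in total.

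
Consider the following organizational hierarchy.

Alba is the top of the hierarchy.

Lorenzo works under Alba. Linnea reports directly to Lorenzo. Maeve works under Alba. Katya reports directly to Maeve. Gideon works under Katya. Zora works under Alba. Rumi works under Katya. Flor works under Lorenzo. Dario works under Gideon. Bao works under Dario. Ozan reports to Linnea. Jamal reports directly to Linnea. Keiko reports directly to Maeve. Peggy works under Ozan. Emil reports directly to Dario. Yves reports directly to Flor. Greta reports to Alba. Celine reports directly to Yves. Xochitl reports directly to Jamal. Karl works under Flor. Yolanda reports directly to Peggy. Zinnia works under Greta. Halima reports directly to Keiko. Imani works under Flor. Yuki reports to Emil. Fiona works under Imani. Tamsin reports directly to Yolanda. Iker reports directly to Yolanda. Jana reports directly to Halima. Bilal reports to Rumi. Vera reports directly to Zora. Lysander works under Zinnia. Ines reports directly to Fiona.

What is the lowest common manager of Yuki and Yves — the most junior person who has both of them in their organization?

Alba

Yuki's chain of managers is Emil, Dario, Gideon, Katya, Maeve, Alba. Yves's chain of managers is Flor, Lorenzo, Alba. The first manager that appears in both chains is Alba.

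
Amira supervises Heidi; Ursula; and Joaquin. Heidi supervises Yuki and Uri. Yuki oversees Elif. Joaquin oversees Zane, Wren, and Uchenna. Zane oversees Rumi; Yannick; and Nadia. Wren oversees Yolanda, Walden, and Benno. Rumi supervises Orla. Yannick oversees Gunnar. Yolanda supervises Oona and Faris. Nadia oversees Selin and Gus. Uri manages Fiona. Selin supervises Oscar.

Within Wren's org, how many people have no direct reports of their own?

4

The people in Wren's organization with no one reporting to them are Benno, Walden, Oona, Faris. That is 4.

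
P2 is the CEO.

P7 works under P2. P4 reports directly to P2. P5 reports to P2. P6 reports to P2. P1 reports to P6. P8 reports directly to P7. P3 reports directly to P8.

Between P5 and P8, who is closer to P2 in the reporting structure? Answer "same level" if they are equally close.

P5 is 1 level below P2; P8 is 2. P5 is higher.

P5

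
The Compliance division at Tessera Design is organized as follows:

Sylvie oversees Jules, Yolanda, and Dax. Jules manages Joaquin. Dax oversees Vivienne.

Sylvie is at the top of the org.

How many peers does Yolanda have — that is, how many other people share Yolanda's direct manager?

Yolanda reports to Sylvie. Sylvie's other direct reports are Jules, Dax — 2 peers.

2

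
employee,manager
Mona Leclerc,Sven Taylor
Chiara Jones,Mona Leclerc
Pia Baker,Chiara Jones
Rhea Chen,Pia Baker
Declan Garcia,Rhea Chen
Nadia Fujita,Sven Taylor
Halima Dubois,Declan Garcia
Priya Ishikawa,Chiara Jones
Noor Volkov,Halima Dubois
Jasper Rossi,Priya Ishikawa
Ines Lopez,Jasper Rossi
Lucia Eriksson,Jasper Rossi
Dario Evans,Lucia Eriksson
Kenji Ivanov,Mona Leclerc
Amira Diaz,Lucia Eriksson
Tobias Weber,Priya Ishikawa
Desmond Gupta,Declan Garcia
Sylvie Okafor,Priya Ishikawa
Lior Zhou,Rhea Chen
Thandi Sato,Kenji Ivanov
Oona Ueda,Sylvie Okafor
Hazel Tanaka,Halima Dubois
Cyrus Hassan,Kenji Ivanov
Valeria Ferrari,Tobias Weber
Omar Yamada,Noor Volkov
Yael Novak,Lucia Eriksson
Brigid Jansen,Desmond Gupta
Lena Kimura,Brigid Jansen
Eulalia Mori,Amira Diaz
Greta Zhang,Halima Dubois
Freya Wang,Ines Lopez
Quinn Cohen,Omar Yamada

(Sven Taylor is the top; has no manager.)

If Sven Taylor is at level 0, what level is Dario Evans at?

6

Chain from Dario Evans up to Sven Taylor: Dario Evans → Lucia Eriksson → Jasper Rossi → Priya Ishikawa → Chiara Jones → Mona Leclerc → Sven Taylor. That is 6 steps up, so Dario Evans is 6 levels below Sven Taylor.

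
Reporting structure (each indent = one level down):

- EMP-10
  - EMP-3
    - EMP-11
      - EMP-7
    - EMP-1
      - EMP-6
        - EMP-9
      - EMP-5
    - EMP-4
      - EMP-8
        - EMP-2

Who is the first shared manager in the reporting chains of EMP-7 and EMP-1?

EMP-3

EMP-7's chain of managers is EMP-11, EMP-3, EMP-10. EMP-1's chain of managers is EMP-3, EMP-10. The first manager that appears in both chains is EMP-3.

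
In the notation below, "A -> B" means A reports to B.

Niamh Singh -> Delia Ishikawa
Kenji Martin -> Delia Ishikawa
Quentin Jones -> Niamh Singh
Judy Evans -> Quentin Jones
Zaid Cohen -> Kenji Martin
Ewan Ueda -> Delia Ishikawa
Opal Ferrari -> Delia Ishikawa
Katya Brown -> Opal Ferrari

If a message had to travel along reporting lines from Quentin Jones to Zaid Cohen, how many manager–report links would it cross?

Quentin Jones is 2 levels below Delia Ishikawa, and Zaid Cohen is 2 levels below Delia Ishikawa (their lowest common manager). The shortest path runs up from Quentin Jones to Delia Ishikawa and back down to Zaid Cohen: 2 + 2 = 4 links.

4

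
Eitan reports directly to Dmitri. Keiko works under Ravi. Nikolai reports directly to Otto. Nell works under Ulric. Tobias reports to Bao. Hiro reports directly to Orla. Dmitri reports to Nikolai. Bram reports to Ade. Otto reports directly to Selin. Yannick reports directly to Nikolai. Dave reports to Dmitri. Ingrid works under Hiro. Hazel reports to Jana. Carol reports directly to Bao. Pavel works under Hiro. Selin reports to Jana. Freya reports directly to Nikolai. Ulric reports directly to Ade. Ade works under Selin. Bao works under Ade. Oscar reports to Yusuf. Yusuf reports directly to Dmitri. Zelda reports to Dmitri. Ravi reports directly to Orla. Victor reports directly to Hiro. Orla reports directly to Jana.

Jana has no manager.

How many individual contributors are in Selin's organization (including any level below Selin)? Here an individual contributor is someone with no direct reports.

The people in Selin's organization with no one reporting to them are Freya, Yannick, Zelda, Eitan, Oscar, Dave, Bram, Nell, Carol, Tobias. That is 10.

10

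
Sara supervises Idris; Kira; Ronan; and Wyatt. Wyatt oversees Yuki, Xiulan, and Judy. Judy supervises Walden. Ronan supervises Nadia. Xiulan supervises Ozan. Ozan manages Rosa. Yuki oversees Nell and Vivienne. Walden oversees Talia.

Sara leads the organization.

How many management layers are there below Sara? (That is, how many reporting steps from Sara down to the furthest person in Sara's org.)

4

The longest chain under Sara runs Sara → Wyatt → Xiulan → Ozan → Rosa, which is 4 levels below Sara.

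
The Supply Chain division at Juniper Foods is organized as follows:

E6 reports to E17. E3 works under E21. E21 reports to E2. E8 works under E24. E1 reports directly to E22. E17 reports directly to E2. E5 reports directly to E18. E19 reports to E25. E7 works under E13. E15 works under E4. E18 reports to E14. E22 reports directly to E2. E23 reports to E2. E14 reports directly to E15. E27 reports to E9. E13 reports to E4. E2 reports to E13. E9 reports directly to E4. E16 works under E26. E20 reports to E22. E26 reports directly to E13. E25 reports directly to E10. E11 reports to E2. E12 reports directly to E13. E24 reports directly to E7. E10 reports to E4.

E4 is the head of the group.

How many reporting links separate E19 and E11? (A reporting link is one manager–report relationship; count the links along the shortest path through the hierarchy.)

E19 is 3 levels below E4, and E11 is 3 levels below E4 (their lowest common manager). The shortest path runs up from E19 to E4 and back down to E11: 3 + 3 = 6 links.

6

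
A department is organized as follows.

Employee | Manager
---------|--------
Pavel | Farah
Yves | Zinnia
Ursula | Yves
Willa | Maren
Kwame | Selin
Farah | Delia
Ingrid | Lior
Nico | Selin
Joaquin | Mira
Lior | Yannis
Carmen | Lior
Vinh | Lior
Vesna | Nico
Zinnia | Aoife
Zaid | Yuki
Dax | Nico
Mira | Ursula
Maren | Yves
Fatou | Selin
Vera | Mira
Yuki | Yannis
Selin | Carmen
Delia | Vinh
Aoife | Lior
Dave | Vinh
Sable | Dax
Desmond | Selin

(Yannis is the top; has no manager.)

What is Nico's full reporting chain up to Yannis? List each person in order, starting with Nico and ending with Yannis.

Nico reports to Selin. Selin reports to Carmen. Carmen reports to Lior. Lior reports to Yannis. Yannis is at the top.

Nico -> Selin -> Carmen -> Lior -> Yannis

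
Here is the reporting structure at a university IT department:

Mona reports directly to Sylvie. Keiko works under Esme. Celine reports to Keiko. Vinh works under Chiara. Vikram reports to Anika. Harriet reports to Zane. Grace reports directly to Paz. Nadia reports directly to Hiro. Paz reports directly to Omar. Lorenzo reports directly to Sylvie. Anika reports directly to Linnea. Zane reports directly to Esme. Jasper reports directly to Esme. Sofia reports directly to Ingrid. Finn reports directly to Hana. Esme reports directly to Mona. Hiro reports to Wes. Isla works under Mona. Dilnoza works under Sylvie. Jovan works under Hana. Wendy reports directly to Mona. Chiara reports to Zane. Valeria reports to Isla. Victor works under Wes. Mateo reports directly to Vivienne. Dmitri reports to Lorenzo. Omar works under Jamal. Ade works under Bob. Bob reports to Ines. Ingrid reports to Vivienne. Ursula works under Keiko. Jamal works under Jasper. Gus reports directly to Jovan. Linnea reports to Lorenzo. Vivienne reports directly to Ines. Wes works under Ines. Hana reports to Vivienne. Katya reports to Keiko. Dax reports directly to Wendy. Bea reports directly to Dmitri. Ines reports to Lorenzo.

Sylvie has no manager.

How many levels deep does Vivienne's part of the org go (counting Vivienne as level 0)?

3

The longest chain under Vivienne runs Vivienne → Hana → Jovan → Gus, which is 3 levels below Vivienne.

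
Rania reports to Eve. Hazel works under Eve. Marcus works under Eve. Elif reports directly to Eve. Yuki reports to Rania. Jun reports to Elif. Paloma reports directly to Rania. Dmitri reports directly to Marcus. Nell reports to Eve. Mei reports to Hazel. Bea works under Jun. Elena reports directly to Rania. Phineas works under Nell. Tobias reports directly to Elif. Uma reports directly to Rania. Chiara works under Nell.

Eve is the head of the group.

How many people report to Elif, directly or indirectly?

Elif directly manages Jun, Tobias. Under Jun: Bea (1). Tobias has no reports. So Elif's organization is 2 direct reports plus everyone under them: 2 + 1 = 3.

3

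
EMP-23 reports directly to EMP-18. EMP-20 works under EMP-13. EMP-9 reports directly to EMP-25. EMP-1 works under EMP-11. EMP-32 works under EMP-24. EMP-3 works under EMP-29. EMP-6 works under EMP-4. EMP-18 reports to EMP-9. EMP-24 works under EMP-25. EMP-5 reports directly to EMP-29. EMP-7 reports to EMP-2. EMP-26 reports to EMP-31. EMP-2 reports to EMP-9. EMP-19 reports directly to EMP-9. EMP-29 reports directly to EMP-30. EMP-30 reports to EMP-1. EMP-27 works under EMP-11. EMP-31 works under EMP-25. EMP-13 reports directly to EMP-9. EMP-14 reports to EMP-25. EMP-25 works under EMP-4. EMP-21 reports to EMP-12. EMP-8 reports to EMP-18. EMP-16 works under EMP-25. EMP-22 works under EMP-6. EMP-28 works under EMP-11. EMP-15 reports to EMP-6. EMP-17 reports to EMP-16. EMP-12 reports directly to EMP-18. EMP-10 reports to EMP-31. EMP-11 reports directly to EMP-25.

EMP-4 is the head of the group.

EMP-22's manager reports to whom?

EMP-22 reports to EMP-6, and EMP-6 reports to EMP-4. So EMP-22's skip-level manager is EMP-4.

EMP-4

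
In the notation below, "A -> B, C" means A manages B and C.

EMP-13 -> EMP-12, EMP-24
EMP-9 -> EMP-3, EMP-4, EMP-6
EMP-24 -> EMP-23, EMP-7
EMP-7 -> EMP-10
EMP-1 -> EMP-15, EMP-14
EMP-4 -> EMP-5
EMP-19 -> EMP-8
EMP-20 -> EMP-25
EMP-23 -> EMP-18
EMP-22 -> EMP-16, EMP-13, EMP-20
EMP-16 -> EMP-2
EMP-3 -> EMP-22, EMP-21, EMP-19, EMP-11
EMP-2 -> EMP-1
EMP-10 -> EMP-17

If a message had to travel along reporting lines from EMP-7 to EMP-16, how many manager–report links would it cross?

4

EMP-7 is 3 levels below EMP-22, and EMP-16 is 1 level below EMP-22 (their lowest common manager). The shortest path runs up from EMP-7 to EMP-22 and back down to EMP-16: 3 + 1 = 4 links.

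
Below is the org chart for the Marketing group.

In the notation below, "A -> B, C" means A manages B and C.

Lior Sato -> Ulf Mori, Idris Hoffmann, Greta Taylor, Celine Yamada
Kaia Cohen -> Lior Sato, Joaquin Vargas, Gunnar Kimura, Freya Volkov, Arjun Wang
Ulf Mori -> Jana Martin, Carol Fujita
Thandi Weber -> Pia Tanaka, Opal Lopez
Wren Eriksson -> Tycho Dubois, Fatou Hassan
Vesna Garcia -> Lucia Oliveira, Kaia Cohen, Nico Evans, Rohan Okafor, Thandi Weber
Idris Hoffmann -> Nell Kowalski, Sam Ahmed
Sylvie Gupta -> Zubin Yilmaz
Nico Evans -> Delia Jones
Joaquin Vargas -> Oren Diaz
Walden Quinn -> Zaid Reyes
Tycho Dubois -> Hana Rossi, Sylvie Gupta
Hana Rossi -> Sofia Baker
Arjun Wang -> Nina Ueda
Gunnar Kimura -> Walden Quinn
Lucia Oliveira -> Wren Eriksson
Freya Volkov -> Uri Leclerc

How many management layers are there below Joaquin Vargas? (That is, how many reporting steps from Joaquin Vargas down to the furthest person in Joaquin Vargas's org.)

1

The longest chain under Joaquin Vargas runs Joaquin Vargas → Oren Diaz, which is 1 level below Joaquin Vargas.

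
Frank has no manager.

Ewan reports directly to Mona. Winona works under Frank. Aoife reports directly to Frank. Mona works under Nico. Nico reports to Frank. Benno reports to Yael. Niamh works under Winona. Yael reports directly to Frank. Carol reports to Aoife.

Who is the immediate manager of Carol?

Aoife

Carol reports directly to Aoife.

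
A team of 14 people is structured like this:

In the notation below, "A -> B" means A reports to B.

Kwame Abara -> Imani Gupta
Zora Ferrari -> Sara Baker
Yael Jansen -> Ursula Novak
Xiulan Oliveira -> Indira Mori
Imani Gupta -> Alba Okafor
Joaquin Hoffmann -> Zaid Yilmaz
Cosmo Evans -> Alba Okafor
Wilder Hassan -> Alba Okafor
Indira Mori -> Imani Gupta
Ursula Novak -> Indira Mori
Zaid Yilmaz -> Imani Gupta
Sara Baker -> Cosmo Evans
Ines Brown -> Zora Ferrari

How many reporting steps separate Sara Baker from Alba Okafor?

Chain from Sara Baker up to Alba Okafor: Sara Baker → Cosmo Evans → Alba Okafor. That is 2 steps up, so Sara Baker is 2 levels below Alba Okafor.

2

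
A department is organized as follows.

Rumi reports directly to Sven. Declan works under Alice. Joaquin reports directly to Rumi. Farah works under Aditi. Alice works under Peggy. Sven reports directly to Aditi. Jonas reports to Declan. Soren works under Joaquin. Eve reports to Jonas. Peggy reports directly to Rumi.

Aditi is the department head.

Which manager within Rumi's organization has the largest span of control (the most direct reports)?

Rumi

Direct-report counts within Rumi's organization: Rumi has 2; Joaquin has 1; Peggy has 1; Alice has 1; Declan has 1; Jonas has 1. The largest is 2, held by Rumi.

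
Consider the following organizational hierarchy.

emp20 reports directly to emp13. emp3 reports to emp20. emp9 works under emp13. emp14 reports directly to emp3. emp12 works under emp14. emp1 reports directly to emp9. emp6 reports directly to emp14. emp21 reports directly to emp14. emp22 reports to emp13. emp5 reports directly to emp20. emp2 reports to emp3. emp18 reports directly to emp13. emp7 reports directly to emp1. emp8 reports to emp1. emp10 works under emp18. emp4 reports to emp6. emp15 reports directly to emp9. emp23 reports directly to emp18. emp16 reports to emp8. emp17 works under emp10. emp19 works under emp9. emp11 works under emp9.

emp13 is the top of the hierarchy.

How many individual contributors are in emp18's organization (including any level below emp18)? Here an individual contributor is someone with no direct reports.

2

The people in emp18's organization with no one reporting to them are emp23, emp17. That is 2.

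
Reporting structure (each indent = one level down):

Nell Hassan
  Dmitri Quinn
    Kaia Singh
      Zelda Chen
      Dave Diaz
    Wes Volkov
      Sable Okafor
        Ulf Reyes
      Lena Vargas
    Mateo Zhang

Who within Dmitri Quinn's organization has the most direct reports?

Dmitri Quinn

Direct-report counts within Dmitri Quinn's organization: Dmitri Quinn has 3; Wes Volkov has 2; Sable Okafor has 1; Kaia Singh has 2. The largest is 3, held by Dmitri Quinn.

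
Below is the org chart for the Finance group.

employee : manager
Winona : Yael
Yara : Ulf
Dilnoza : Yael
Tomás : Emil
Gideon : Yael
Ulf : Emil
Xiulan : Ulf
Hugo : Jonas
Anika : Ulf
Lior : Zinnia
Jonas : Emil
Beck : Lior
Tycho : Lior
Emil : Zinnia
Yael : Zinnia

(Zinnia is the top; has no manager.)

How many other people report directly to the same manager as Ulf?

Ulf reports to Emil. Emil's other direct reports are Jonas, Tomás — 2 peers.

2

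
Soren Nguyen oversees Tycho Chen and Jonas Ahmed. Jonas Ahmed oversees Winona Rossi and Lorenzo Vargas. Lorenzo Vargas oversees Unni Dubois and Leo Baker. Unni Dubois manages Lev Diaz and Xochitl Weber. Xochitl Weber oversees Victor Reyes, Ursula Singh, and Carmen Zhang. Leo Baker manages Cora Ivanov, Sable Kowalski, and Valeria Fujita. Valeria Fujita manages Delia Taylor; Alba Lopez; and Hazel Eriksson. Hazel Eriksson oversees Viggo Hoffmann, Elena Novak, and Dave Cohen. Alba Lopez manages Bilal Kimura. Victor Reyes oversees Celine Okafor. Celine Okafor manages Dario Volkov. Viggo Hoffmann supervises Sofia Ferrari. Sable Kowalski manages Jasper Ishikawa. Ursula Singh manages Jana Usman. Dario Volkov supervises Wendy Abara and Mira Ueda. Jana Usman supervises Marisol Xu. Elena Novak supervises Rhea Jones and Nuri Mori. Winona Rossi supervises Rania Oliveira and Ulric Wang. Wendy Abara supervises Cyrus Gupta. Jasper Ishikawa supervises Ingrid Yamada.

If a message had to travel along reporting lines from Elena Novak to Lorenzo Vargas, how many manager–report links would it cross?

Elena Novak is in Lorenzo Vargas's organization: the chain from Elena Novak up to Lorenzo Vargas is Elena Novak → Hazel Eriksson → Valeria Fujita → Leo Baker → Lorenzo Vargas, which is 4 links.

4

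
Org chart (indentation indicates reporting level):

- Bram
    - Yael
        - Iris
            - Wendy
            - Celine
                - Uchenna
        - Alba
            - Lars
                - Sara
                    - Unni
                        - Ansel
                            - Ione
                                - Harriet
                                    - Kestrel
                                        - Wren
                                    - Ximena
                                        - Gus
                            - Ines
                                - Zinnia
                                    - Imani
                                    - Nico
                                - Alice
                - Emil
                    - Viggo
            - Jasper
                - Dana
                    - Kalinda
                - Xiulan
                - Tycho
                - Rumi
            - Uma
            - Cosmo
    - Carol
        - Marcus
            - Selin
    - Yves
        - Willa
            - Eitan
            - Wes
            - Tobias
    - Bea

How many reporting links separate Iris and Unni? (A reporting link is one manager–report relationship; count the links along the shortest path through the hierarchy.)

Iris is 1 level below Yael, and Unni is 4 levels below Yael (their lowest common manager). The shortest path runs up from Iris to Yael and back down to Unni: 1 + 4 = 5 links.

5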